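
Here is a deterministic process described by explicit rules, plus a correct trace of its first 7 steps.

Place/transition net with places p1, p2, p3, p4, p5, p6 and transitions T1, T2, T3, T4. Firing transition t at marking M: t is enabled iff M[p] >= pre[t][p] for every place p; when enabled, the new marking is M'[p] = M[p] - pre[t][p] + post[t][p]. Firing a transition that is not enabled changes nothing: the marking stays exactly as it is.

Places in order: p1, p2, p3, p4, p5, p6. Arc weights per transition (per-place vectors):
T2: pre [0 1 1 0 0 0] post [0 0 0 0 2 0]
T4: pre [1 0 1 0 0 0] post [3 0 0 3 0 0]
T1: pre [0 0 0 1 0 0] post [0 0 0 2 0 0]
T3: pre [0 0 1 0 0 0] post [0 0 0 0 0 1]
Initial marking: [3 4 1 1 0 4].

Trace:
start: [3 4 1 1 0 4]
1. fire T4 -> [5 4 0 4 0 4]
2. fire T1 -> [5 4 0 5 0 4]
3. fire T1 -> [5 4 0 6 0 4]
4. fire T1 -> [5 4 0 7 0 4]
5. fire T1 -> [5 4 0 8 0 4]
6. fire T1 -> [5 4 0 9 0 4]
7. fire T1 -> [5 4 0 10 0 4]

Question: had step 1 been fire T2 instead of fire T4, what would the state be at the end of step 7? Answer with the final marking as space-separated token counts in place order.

3 3 0 7 2 4

(re-executing from step 1 with the substitution; state before step 1: [3 4 1 1 0 4])
1. fire T2 -> [3 3 0 1 2 4]
2. fire T1 -> [3 3 0 2 2 4]
3. fire T1 -> [3 3 0 3 2 4]
4. fire T1 -> [3 3 0 4 2 4]
5. fire T1 -> [3 3 0 5 2 4]
6. fire T1 -> [3 3 0 6 2 4]
7. fire T1 -> [3 3 0 7 2 4]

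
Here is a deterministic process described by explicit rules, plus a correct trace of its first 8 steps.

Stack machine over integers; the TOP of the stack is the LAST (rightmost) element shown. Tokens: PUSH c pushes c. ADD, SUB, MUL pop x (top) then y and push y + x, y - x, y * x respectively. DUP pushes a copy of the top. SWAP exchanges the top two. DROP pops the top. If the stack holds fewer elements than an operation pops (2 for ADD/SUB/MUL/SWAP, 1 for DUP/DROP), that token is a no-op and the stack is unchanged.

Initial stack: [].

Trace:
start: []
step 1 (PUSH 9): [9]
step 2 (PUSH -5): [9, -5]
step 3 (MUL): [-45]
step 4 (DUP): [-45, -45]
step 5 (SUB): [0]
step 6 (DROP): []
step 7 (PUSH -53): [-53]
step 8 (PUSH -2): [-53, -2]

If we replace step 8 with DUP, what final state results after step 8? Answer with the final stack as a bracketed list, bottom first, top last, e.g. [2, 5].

[-53, -53]

(re-executing from step 8 with the substitution; state before step 8: [-53])
step 8 (DUP): [-53, -53]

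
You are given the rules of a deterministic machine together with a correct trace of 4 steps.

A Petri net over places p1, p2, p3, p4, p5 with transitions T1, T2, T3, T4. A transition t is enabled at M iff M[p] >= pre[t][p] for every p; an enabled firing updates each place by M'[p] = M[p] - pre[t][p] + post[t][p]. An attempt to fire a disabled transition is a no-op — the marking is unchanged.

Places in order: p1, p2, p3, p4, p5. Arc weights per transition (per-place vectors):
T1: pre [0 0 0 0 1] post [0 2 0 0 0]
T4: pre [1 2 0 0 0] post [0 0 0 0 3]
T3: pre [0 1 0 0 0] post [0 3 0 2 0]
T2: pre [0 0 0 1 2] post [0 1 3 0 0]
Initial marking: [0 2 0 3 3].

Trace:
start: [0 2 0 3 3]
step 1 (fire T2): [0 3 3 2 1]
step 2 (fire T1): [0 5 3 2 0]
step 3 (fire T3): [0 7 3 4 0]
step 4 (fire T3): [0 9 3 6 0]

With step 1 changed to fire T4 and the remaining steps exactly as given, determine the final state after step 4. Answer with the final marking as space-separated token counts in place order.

0 8 0 7 2

(re-executing from step 1 with the substitution; state before step 1: [0 2 0 3 3])
step 1 (fire T4): [0 2 0 3 3]
step 2 (fire T1): [0 4 0 3 2]
step 3 (fire T3): [0 6 0 5 2]
step 4 (fire T3): [0 8 0 7 2]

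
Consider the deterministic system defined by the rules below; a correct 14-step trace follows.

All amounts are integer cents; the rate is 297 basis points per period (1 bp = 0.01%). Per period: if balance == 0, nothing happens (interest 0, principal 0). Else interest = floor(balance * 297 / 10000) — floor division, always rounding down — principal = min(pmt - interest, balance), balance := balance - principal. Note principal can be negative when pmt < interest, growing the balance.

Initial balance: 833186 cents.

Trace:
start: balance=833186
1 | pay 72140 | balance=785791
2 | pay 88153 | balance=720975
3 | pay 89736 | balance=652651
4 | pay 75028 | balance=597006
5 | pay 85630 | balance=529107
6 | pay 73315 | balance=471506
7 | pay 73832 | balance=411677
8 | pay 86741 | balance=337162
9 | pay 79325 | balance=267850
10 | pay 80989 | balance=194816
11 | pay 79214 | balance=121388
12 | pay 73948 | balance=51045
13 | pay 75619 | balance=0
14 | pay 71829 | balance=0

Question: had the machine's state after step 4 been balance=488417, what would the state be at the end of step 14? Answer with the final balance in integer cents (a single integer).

0

state after step 4 := balance=488417
5 | pay 85630 | balance=417292
6 | pay 73315 | balance=356370
7 | pay 73832 | balance=293122
8 | pay 86741 | balance=215086
9 | pay 79325 | balance=142149
10 | pay 80989 | balance=65381
11 | pay 79214 | balance=0
12 | pay 73948 | balance=0
13 | pay 75619 | balance=0
14 | pay 71829 | balance=0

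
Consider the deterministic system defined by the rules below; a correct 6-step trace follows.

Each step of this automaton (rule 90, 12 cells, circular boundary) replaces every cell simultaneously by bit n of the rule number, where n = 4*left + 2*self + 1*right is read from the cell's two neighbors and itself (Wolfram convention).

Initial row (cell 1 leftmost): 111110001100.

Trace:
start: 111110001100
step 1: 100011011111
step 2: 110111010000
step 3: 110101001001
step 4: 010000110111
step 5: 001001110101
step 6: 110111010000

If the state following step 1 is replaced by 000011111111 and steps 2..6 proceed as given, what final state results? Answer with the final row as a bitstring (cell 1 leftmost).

state after step 1 := 000011111111
step 2: 100110000001
step 3: 111111000011
step 4: 000001100110
step 5: 000011111111
step 6: 100110000001

100110000001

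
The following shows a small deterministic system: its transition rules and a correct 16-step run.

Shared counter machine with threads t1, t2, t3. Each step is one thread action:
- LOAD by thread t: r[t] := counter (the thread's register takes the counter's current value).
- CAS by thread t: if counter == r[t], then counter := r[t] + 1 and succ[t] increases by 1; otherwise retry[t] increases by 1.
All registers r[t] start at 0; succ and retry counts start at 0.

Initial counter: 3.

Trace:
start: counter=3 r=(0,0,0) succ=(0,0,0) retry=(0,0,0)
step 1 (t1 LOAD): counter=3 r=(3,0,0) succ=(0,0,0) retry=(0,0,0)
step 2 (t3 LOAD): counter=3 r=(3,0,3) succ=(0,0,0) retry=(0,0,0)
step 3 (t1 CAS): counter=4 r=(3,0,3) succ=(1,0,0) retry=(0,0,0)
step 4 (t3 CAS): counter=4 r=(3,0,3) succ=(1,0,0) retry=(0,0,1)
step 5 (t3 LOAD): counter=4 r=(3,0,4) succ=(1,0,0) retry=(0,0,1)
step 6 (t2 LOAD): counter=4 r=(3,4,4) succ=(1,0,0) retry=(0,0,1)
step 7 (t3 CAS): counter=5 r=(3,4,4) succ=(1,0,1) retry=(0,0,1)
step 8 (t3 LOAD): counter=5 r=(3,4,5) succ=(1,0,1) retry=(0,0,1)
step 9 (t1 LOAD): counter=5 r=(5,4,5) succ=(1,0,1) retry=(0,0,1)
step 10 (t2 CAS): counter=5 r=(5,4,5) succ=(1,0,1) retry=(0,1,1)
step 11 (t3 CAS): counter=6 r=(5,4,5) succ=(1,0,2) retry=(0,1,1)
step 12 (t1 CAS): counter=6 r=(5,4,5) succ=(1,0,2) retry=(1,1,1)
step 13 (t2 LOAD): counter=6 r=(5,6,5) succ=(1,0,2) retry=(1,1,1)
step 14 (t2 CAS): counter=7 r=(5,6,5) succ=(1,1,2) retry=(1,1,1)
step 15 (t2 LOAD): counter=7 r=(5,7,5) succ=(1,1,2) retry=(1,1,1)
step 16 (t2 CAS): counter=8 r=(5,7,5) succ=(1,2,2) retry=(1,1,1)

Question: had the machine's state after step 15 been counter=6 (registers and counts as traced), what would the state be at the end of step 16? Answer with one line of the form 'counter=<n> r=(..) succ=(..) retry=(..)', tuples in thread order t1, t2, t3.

state after step 15 := counter=6 r=(5,7,5) succ=(1,1,2) retry=(1,1,1)
step 16 (t2 CAS): counter=6 r=(5,7,5) succ=(1,1,2) retry=(1,2,1)

counter=6 r=(5,7,5) succ=(1,1,2) retry=(1,2,1)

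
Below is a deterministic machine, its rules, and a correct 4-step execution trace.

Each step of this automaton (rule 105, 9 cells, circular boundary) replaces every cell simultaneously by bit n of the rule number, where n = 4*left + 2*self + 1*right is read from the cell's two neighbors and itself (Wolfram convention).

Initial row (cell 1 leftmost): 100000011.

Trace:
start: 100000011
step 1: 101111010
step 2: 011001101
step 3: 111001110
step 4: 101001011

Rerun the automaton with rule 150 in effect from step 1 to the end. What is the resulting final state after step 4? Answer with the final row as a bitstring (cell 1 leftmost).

101001011

(re-executing steps 1..4 under rule 150; state before step 1: 100000011)
step 1: 010000101
step 2: 011001101
step 3: 000110001
step 4: 101001011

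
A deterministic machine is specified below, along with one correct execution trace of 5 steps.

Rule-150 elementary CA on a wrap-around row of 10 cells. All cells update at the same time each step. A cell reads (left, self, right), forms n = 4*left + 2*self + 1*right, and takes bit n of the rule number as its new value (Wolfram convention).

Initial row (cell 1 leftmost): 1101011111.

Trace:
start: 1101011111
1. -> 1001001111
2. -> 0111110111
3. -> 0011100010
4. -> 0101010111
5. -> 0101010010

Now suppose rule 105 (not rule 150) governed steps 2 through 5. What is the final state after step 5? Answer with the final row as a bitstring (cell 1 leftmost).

0101010010

(re-executing steps 2..5 under rule 105; state before step 2: 1001001111)
2. -> 1000001000
3. -> 0011100010
4. -> 1010101000
5. -> 0101010010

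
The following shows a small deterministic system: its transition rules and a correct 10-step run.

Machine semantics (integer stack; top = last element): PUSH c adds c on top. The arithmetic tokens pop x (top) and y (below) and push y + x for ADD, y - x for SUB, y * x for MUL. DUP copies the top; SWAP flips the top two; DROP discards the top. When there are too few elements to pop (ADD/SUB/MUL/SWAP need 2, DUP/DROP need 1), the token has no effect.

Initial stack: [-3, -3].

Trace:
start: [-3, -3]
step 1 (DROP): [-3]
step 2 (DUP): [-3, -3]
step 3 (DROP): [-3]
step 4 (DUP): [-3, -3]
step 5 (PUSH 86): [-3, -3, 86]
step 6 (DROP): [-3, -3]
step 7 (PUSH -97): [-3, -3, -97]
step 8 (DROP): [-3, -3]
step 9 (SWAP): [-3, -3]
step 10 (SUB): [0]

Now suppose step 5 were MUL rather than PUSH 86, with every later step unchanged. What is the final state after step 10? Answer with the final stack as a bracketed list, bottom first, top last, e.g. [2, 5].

(re-executing from step 5 with the substitution; state before step 5: [-3, -3])
step 5 (MUL): [9]
step 6 (DROP): []
step 7 (PUSH -97): [-97]
step 8 (DROP): []
step 9 (SWAP): []
step 10 (SUB): []

[]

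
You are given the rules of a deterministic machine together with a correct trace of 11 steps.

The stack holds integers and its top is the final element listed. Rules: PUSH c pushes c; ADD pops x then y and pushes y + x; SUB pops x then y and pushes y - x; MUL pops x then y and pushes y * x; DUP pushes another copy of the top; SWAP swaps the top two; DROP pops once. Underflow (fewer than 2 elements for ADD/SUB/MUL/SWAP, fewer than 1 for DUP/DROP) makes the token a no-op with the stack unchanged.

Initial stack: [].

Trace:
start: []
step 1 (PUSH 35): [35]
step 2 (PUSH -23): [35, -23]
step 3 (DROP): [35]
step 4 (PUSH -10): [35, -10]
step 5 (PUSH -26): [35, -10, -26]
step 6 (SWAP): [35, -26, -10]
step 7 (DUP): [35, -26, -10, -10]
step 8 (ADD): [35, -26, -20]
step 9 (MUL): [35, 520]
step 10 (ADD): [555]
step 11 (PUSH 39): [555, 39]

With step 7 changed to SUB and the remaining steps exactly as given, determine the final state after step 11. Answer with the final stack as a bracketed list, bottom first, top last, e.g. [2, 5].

(re-executing from step 7 with the substitution; state before step 7: [35, -26, -10])
step 7 (SUB): [35, -16]
step 8 (ADD): [19]
step 9 (MUL): [19]
step 10 (ADD): [19]
step 11 (PUSH 39): [19, 39]

[19, 39]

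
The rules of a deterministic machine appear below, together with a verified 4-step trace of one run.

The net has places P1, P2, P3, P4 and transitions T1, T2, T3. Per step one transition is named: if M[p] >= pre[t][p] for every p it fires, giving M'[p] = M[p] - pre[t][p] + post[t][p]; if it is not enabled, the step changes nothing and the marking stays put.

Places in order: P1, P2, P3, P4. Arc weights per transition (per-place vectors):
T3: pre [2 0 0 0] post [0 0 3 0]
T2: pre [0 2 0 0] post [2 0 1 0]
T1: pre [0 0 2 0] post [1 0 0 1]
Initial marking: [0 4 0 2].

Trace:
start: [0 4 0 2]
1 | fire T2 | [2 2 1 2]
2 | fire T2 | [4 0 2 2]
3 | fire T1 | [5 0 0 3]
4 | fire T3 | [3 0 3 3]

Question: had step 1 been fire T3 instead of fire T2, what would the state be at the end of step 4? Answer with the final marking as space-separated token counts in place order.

0 2 4 2

(re-executing from step 1 with the substitution; state before step 1: [0 4 0 2])
1 | fire T3 | [0 4 0 2]
2 | fire T2 | [2 2 1 2]
3 | fire T1 | [2 2 1 2]
4 | fire T3 | [0 2 4 2]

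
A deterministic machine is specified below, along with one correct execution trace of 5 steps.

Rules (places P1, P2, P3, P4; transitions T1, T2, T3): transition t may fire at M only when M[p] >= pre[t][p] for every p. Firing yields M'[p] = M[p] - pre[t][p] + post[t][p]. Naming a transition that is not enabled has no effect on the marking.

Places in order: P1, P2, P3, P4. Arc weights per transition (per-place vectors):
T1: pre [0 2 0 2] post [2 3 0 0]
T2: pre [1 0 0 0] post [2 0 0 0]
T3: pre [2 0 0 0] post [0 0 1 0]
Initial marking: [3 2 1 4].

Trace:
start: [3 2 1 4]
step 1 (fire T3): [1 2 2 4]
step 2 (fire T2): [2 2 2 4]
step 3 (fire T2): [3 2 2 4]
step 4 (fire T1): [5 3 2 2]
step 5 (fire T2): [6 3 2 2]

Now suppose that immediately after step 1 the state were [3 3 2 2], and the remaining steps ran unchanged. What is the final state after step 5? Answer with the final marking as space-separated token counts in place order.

state after step 1 := [3 3 2 2]
step 2 (fire T2): [4 3 2 2]
step 3 (fire T2): [5 3 2 2]
step 4 (fire T1): [7 4 2 0]
step 5 (fire T2): [8 4 2 0]

8 4 2 0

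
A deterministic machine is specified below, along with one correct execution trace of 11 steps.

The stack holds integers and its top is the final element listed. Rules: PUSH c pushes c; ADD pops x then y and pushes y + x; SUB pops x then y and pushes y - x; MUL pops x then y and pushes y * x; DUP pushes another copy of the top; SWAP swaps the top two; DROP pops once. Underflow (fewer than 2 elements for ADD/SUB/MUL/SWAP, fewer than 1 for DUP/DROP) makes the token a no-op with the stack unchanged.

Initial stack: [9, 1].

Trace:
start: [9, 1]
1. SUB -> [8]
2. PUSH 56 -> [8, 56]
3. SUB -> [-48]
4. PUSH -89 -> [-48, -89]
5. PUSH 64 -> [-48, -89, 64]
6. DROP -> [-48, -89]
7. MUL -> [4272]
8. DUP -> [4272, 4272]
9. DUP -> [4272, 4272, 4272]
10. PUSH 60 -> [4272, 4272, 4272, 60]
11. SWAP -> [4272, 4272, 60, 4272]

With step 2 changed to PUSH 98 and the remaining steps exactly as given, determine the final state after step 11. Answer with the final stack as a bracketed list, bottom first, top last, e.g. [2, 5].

(re-executing from step 2 with the substitution; state before step 2: [8])
2. PUSH 98 -> [8, 98]
3. SUB -> [-90]
4. PUSH -89 -> [-90, -89]
5. PUSH 64 -> [-90, -89, 64]
6. DROP -> [-90, -89]
7. MUL -> [8010]
8. DUP -> [8010, 8010]
9. DUP -> [8010, 8010, 8010]
10. PUSH 60 -> [8010, 8010, 8010, 60]
11. SWAP -> [8010, 8010, 60, 8010]

[8010, 8010, 60, 8010]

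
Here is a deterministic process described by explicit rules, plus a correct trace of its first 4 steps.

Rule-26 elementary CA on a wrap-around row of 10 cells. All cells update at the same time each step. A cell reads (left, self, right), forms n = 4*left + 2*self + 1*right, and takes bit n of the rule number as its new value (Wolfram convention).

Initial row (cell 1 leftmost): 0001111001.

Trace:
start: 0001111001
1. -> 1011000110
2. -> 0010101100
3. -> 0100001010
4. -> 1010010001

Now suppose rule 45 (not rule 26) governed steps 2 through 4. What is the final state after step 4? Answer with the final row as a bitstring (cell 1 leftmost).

(re-executing steps 2..4 under rule 45; state before step 2: 1011000110)
2. -> 1110010101
3. -> 0000011111
4. -> 0111010000

0111010000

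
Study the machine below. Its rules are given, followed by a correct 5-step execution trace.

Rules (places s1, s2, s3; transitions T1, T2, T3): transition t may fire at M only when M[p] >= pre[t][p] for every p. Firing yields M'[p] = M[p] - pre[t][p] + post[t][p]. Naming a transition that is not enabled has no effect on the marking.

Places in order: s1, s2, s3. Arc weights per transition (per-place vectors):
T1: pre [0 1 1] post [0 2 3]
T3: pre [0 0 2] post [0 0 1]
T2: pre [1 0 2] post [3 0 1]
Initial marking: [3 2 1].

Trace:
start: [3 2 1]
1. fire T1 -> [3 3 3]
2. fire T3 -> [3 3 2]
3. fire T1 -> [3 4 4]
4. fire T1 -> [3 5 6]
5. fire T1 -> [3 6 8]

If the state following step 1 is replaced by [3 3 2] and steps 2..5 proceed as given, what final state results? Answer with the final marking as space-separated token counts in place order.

state after step 1 := [3 3 2]
2. fire T3 -> [3 3 1]
3. fire T1 -> [3 4 3]
4. fire T1 -> [3 5 5]
5. fire T1 -> [3 6 7]

3 6 7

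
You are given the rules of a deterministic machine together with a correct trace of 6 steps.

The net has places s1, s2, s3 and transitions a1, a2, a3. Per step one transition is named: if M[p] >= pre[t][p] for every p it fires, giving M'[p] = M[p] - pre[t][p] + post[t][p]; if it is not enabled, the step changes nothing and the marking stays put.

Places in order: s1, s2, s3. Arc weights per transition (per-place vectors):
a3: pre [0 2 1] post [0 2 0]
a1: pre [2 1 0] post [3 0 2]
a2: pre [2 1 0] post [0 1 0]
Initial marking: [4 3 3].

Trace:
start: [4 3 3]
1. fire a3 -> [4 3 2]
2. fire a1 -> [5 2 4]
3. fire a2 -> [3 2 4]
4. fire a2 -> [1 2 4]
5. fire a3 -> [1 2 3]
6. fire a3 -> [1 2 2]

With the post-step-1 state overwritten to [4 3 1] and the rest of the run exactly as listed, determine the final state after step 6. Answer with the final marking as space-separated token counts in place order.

1 2 1

state after step 1 := [4 3 1]
2. fire a1 -> [5 2 3]
3. fire a2 -> [3 2 3]
4. fire a2 -> [1 2 3]
5. fire a3 -> [1 2 2]
6. fire a3 -> [1 2 1]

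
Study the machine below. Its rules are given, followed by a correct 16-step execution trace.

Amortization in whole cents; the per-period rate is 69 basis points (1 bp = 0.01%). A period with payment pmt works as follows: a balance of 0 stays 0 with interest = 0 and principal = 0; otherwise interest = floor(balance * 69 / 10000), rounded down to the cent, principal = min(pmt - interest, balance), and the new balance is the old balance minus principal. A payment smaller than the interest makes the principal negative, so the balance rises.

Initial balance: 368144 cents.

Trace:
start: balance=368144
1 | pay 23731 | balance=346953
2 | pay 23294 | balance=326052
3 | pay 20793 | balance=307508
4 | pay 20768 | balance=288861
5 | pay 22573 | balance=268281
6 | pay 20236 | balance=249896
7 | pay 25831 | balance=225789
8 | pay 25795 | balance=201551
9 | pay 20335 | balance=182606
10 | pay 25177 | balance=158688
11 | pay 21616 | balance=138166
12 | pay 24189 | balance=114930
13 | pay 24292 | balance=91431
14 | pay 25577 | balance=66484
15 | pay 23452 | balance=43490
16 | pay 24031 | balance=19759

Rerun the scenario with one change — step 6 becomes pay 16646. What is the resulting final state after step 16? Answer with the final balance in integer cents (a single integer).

(re-executing from step 6 with the substitution; state before step 6: balance=268281)
6 | pay 16646 | balance=253486
7 | pay 25831 | balance=229404
8 | pay 25795 | balance=205191
9 | pay 20335 | balance=186271
10 | pay 25177 | balance=162379
11 | pay 21616 | balance=141883
12 | pay 24189 | balance=118672
13 | pay 24292 | balance=95198
14 | pay 25577 | balance=70277
15 | pay 23452 | balance=47309
16 | pay 24031 | balance=23604

23604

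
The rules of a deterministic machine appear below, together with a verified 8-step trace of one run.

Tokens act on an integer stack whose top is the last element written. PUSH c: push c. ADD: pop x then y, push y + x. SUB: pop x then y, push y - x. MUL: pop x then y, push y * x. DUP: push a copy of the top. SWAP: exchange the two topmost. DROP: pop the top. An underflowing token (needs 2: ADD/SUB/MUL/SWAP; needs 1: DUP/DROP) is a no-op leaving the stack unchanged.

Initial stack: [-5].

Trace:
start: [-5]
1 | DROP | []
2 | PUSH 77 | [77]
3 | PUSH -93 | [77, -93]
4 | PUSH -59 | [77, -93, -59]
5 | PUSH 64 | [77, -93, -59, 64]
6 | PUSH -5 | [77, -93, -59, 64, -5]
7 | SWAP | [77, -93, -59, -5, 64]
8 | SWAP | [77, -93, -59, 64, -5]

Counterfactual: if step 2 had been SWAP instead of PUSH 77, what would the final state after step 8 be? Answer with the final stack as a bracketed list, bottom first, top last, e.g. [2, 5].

(re-executing from step 2 with the substitution; state before step 2: [])
2 | SWAP | []
3 | PUSH -93 | [-93]
4 | PUSH -59 | [-93, -59]
5 | PUSH 64 | [-93, -59, 64]
6 | PUSH -5 | [-93, -59, 64, -5]
7 | SWAP | [-93, -59, -5, 64]
8 | SWAP | [-93, -59, 64, -5]

[-93, -59, 64, -5]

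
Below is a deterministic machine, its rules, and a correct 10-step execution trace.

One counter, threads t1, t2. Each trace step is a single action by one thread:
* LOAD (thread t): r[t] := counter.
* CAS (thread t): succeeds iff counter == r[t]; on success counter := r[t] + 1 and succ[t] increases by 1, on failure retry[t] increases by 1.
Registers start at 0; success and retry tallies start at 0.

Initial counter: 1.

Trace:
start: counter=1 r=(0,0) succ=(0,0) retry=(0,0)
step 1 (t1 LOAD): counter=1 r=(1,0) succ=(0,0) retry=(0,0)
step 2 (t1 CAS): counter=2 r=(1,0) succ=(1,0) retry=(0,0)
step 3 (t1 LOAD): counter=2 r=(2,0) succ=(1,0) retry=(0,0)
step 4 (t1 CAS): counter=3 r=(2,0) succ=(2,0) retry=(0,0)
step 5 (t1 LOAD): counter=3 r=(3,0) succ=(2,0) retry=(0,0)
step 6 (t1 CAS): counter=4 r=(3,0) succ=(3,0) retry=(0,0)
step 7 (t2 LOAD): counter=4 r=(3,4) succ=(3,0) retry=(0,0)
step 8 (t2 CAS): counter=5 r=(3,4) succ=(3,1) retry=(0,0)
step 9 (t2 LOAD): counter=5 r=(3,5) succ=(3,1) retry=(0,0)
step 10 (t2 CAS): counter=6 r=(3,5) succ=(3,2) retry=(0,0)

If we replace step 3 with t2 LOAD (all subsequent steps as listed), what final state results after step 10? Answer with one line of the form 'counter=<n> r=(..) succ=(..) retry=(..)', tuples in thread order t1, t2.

counter=5 r=(2,4) succ=(2,2) retry=(1,0)

(re-executing from step 3 with the substitution; state before step 3: counter=2 r=(1,0) succ=(1,0) retry=(0,0))
step 3 (t2 LOAD): counter=2 r=(1,2) succ=(1,0) retry=(0,0)
step 4 (t1 CAS): counter=2 r=(1,2) succ=(1,0) retry=(1,0)
step 5 (t1 LOAD): counter=2 r=(2,2) succ=(1,0) retry=(1,0)
step 6 (t1 CAS): counter=3 r=(2,2) succ=(2,0) retry=(1,0)
step 7 (t2 LOAD): counter=3 r=(2,3) succ=(2,0) retry=(1,0)
step 8 (t2 CAS): counter=4 r=(2,3) succ=(2,1) retry=(1,0)
step 9 (t2 LOAD): counter=4 r=(2,4) succ=(2,1) retry=(1,0)
step 10 (t2 CAS): counter=5 r=(2,4) succ=(2,2) retry=(1,0)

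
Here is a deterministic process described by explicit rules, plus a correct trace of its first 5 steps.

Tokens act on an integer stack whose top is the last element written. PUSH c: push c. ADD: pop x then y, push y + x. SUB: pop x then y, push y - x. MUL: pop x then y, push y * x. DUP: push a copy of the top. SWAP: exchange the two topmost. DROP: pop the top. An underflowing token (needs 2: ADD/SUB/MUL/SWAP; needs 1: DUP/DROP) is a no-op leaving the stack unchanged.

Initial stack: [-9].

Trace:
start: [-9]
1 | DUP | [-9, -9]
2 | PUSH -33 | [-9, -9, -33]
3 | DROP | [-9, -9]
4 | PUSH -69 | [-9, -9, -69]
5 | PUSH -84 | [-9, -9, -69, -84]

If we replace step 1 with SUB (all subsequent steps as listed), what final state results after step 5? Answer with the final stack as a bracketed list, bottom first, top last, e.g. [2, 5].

[-9, -69, -84]

(re-executing from step 1 with the substitution; state before step 1: [-9])
1 | SUB | [-9]
2 | PUSH -33 | [-9, -33]
3 | DROP | [-9]
4 | PUSH -69 | [-9, -69]
5 | PUSH -84 | [-9, -69, -84]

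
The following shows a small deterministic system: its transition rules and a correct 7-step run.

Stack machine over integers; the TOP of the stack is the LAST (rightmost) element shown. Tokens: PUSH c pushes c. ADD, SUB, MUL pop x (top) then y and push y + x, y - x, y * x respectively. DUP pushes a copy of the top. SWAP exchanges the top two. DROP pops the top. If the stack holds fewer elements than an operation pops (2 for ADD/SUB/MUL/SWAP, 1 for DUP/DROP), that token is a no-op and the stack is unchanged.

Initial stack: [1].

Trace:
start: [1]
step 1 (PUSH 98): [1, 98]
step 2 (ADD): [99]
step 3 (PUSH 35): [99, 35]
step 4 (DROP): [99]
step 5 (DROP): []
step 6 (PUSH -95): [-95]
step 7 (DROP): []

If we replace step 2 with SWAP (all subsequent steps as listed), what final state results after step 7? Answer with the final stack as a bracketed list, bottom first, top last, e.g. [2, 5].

(re-executing from step 2 with the substitution; state before step 2: [1, 98])
step 2 (SWAP): [98, 1]
step 3 (PUSH 35): [98, 1, 35]
step 4 (DROP): [98, 1]
step 5 (DROP): [98]
step 6 (PUSH -95): [98, -95]
step 7 (DROP): [98]

[98]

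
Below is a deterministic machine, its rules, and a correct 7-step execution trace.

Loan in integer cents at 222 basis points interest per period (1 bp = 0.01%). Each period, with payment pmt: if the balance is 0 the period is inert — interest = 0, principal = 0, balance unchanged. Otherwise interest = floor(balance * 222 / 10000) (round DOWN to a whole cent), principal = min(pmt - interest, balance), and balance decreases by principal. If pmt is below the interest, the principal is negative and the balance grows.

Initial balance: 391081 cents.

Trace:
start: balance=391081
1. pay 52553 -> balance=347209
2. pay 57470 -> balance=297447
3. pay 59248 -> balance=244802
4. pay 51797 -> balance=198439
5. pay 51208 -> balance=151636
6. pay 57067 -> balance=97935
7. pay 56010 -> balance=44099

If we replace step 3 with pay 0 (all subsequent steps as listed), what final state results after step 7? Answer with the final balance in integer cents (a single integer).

108784

(re-executing from step 3 with the substitution; state before step 3: balance=297447)
3. pay 0 -> balance=304050
4. pay 51797 -> balance=259002
5. pay 51208 -> balance=213543
6. pay 57067 -> balance=161216
7. pay 56010 -> balance=108784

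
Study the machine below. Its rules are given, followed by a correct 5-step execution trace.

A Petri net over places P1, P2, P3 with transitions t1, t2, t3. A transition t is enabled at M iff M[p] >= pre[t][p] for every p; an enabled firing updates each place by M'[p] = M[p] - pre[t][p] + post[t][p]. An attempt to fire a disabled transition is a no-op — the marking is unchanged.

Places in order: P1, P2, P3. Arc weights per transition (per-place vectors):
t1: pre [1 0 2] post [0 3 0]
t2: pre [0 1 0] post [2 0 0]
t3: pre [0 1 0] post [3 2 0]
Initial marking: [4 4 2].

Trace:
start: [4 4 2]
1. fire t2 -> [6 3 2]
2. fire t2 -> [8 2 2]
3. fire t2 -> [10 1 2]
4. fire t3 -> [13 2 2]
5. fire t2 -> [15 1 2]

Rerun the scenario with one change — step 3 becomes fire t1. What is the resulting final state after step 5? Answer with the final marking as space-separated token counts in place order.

(re-executing from step 3 with the substitution; state before step 3: [8 2 2])
3. fire t1 -> [7 5 0]
4. fire t3 -> [10 6 0]
5. fire t2 -> [12 5 0]

12 5 0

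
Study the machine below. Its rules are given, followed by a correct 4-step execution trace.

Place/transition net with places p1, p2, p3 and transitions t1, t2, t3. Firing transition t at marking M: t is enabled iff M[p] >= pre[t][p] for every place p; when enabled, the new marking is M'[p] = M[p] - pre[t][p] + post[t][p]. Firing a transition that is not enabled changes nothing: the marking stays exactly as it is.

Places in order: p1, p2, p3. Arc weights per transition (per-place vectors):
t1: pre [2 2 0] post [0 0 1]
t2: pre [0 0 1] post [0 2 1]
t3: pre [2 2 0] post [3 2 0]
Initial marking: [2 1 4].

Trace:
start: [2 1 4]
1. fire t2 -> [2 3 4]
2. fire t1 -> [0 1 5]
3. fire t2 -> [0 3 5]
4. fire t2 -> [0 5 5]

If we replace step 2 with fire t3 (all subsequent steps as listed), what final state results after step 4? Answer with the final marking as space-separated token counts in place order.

3 7 4

(re-executing from step 2 with the substitution; state before step 2: [2 3 4])
2. fire t3 -> [3 3 4]
3. fire t2 -> [3 5 4]
4. fire t2 -> [3 7 4]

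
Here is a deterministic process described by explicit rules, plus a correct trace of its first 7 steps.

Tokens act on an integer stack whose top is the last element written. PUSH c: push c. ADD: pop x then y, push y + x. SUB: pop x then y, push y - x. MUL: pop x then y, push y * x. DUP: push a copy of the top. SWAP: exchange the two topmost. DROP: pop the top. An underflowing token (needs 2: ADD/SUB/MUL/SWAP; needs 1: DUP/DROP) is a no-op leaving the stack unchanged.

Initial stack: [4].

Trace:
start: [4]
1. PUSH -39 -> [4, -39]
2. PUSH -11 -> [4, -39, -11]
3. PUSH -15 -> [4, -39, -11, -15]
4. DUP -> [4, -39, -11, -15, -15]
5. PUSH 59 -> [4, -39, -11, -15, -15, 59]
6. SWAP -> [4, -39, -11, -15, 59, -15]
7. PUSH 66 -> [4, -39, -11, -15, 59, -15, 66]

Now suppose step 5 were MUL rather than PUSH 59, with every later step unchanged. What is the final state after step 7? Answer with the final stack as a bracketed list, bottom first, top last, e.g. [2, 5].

(re-executing from step 5 with the substitution; state before step 5: [4, -39, -11, -15, -15])
5. MUL -> [4, -39, -11, 225]
6. SWAP -> [4, -39, 225, -11]
7. PUSH 66 -> [4, -39, 225, -11, 66]

[4, -39, 225, -11, 66]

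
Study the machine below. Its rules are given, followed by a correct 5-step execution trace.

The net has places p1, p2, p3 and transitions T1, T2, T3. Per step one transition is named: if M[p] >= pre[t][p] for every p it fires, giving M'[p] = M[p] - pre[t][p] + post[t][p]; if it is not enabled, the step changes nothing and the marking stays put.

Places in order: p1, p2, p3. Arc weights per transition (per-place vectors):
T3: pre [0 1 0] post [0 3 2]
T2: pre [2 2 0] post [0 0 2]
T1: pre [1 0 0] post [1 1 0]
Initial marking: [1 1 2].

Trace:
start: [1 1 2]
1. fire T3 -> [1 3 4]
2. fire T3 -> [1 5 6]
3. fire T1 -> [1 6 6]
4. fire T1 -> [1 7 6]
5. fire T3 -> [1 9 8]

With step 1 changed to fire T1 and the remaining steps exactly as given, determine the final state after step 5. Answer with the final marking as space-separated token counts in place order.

1 8 6

(re-executing from step 1 with the substitution; state before step 1: [1 1 2])
1. fire T1 -> [1 2 2]
2. fire T3 -> [1 4 4]
3. fire T1 -> [1 5 4]
4. fire T1 -> [1 6 4]
5. fire T3 -> [1 8 6]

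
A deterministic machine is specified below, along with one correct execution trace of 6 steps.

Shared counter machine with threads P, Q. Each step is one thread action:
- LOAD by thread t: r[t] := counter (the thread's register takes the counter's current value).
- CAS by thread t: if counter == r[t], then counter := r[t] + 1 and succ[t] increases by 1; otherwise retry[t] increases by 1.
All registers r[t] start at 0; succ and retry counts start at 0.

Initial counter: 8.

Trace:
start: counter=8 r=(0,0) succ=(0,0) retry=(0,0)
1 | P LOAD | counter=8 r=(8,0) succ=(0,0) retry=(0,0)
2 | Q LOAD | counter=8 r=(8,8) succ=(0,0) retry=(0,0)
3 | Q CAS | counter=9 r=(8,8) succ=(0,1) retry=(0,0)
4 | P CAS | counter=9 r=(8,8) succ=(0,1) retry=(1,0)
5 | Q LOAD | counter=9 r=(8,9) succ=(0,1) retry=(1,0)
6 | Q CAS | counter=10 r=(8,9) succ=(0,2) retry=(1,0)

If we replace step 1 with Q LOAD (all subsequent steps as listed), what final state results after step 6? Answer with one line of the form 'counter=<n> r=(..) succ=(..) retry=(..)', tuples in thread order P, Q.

(re-executing from step 1 with the substitution; state before step 1: counter=8 r=(0,0) succ=(0,0) retry=(0,0))
1 | Q LOAD | counter=8 r=(0,8) succ=(0,0) retry=(0,0)
2 | Q LOAD | counter=8 r=(0,8) succ=(0,0) retry=(0,0)
3 | Q CAS | counter=9 r=(0,8) succ=(0,1) retry=(0,0)
4 | P CAS | counter=9 r=(0,8) succ=(0,1) retry=(1,0)
5 | Q LOAD | counter=9 r=(0,9) succ=(0,1) retry=(1,0)
6 | Q CAS | counter=10 r=(0,9) succ=(0,2) retry=(1,0)

counter=10 r=(0,9) succ=(0,2) retry=(1,0)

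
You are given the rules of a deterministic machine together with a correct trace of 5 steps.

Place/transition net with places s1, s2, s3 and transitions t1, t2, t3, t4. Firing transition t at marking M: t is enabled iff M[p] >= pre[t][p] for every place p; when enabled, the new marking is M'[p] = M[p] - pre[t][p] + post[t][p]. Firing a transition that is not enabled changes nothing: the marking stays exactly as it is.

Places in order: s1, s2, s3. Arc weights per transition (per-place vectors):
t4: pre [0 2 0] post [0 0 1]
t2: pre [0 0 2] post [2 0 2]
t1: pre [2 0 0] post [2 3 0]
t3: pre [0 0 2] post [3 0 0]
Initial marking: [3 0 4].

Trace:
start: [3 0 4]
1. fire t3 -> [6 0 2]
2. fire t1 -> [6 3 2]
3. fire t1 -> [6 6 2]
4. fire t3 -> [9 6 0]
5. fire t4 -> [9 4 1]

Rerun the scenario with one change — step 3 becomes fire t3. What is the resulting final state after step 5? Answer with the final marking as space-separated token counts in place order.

(re-executing from step 3 with the substitution; state before step 3: [6 3 2])
3. fire t3 -> [9 3 0]
4. fire t3 -> [9 3 0]
5. fire t4 -> [9 1 1]

9 1 1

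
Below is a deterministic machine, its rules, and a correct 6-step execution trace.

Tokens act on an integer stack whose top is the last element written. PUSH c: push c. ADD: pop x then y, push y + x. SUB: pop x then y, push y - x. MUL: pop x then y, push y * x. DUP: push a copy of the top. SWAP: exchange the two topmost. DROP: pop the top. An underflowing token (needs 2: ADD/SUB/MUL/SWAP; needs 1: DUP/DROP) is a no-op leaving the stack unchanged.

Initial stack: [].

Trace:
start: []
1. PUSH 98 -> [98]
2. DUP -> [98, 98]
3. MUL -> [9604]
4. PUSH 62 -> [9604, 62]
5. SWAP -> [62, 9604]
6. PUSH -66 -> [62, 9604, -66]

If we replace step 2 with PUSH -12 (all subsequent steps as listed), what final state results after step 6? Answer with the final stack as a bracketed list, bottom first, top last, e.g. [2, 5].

[62, -1176, -66]

(re-executing from step 2 with the substitution; state before step 2: [98])
2. PUSH -12 -> [98, -12]
3. MUL -> [-1176]
4. PUSH 62 -> [-1176, 62]
5. SWAP -> [62, -1176]
6. PUSH -66 -> [62, -1176, -66]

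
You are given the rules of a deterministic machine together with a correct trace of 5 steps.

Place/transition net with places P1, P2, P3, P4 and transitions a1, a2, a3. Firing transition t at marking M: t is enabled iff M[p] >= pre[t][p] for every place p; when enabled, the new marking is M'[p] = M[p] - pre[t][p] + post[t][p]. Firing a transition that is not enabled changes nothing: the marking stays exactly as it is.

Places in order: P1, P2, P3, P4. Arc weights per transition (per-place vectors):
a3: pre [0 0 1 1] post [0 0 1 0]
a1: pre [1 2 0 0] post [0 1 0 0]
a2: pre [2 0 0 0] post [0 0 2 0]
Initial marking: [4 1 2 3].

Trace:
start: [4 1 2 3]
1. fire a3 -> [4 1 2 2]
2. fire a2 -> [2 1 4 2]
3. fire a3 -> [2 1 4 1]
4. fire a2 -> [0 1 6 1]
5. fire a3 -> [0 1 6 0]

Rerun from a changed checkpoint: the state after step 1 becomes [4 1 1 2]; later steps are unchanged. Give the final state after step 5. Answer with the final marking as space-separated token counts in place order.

state after step 1 := [4 1 1 2]
2. fire a2 -> [2 1 3 2]
3. fire a3 -> [2 1 3 1]
4. fire a2 -> [0 1 5 1]
5. fire a3 -> [0 1 5 0]

0 1 5 0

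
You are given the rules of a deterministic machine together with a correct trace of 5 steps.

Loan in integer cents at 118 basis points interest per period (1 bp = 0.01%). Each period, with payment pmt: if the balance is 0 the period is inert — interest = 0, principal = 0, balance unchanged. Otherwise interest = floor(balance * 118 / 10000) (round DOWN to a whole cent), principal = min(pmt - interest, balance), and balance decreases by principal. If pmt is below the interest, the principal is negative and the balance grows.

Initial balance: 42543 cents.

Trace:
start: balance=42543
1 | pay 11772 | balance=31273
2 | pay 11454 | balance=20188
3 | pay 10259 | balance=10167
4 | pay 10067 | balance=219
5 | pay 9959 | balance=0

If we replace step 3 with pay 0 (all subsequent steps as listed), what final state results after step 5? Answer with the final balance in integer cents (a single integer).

766

(re-executing from step 3 with the substitution; state before step 3: balance=20188)
3 | pay 0 | balance=20426
4 | pay 10067 | balance=10600
5 | pay 9959 | balance=766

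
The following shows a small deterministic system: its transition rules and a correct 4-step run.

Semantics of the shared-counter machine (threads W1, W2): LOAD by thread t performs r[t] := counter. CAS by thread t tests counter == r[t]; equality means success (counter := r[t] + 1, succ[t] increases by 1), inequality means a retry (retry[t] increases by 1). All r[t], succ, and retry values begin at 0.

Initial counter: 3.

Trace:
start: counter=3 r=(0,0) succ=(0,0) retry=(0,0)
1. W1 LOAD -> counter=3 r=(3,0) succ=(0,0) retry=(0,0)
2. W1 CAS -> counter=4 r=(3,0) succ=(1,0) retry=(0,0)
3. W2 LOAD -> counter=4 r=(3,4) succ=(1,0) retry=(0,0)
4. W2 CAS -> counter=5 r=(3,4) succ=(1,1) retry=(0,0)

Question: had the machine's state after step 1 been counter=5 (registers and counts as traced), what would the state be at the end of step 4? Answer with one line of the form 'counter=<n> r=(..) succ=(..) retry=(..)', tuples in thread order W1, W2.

counter=6 r=(3,5) succ=(0,1) retry=(1,0)

state after step 1 := counter=5 r=(3,0) succ=(0,0) retry=(0,0)
2. W1 CAS -> counter=5 r=(3,0) succ=(0,0) retry=(1,0)
3. W2 LOAD -> counter=5 r=(3,5) succ=(0,0) retry=(1,0)
4. W2 CAS -> counter=6 r=(3,5) succ=(0,1) retry=(1,0)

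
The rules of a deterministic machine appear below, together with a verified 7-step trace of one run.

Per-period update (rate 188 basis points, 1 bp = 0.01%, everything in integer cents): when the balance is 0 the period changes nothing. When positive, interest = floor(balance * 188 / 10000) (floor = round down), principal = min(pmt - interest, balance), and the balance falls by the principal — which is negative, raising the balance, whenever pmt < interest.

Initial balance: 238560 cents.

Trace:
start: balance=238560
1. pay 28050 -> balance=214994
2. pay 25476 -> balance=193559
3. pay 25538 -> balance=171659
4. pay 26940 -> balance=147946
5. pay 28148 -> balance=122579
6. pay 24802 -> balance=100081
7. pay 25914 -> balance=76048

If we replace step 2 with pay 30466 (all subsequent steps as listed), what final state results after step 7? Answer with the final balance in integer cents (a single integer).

70572

(re-executing from step 2 with the substitution; state before step 2: balance=214994)
2. pay 30466 -> balance=188569
3. pay 25538 -> balance=166576
4. pay 26940 -> balance=142767
5. pay 28148 -> balance=117303
6. pay 24802 -> balance=94706
7. pay 25914 -> balance=70572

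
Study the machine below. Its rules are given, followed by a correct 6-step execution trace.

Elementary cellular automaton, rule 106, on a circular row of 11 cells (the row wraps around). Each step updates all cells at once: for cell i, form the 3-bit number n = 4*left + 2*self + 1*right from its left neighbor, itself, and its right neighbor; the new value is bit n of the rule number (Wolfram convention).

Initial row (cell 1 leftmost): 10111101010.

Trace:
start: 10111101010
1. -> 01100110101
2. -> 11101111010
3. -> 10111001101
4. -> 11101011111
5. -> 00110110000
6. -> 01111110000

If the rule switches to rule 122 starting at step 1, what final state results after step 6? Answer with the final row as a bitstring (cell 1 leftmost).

(re-executing steps 1..6 under rule 122; state before step 1: 10111101010)
1. -> 01100110101
2. -> 11111111010
3. -> 10000001101
4. -> 11000011111
5. -> 01100110000
6. -> 11111111000

11111111000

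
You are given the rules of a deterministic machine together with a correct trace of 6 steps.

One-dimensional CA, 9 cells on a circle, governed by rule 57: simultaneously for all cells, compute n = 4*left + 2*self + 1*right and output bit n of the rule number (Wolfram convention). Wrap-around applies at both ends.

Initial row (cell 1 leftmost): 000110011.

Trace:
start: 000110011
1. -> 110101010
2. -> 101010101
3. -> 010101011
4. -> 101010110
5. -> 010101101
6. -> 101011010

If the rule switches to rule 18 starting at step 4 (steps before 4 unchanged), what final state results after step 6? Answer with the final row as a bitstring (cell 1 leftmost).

(re-executing steps 4..6 under rule 18; state before step 4: 010101011)
4. -> 000000000
5. -> 000000000
6. -> 000000000

000000000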